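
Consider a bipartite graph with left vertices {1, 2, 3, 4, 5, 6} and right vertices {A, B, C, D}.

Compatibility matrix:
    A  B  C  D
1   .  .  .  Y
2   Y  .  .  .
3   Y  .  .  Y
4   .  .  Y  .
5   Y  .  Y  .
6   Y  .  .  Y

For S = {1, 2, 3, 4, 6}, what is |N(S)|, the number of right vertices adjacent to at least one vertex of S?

3

The union of neighbours of {1, 2, 3, 4, 6} is {A, C, D}, which has 3 elements.
Since |N(S)| = 3 < |S| = 5, Hall's condition fails for this subset.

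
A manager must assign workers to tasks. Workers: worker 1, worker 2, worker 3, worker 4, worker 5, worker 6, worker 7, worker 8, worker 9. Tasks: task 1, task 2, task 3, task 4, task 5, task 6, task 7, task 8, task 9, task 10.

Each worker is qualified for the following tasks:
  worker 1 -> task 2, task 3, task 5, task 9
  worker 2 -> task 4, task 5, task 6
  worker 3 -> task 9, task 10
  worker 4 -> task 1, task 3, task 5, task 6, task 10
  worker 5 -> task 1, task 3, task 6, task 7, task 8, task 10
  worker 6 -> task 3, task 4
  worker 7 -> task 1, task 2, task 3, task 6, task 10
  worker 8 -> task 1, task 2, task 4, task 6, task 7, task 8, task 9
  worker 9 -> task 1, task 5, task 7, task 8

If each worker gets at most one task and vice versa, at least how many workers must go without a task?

One maximum matching: worker 1–task 2, worker 2–task 6, worker 3–task 9, worker 4–task 5, worker 5–task 1, worker 6–task 3, worker 7–task 10, worker 8–task 4, worker 9–task 8.
This saturates every worker, so 9 is the maximum.
That matches 9 of the 9, leaving 0 unmatched; no matching can do better.

0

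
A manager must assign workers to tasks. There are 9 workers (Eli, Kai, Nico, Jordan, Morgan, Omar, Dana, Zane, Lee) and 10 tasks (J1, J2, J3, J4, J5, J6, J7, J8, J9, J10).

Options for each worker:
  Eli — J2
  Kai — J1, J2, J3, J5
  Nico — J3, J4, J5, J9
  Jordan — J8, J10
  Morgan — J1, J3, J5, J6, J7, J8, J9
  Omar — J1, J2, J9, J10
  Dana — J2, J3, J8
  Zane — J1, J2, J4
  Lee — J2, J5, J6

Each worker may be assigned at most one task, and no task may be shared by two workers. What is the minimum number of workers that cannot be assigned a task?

For example, pair Eli-J2, Kai-J3, Nico-J5, Jordan-J10, Morgan-J9, Omar-J1, Dana-J8, Zane-J4, Lee-J6.
This saturates every worker, so 9 is the maximum.
That matches 9 of the 9, leaving 0 unmatched; no matching can do better.

0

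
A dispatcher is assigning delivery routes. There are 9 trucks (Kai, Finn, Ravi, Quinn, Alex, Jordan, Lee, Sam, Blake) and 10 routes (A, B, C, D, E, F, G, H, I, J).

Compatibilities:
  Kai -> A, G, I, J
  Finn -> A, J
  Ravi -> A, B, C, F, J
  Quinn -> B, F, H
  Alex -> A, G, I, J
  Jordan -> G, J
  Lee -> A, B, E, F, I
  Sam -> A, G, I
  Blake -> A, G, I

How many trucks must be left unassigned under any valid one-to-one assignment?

2

For example, pair Kai-I, Finn-A, Ravi-B, Quinn-F, Alex-G, Jordan-J, Lee-E.
The set {Kai, Finn, Alex, Jordan, Sam, Blake} has only 4 neighbours ({A, G, I, J}), so by Hall's theorem at most 7 of the 9 trucks can be matched.
That matches 7 of the 9, leaving 2 unmatched; no matching can do better.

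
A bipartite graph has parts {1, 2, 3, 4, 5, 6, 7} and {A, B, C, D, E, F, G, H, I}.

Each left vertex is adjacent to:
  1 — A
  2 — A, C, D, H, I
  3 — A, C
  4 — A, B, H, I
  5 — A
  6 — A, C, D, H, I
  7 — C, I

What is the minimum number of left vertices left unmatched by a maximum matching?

For example, pair 1→A, 2→D, 3→C, 4→B, 6→H, 7→I.
The set {1, 5} has only 1 neighbour ({A}), so by Hall's theorem at most 6 of the 7 left vertices can be matched.
That matches 6 of the 7, leaving 1 unmatched; no matching can do better.

1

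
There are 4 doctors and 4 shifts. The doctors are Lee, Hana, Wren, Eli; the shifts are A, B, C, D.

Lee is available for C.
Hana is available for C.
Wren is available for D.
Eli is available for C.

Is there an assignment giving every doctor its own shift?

The set {Lee, Hana, Eli} has only 1 neighbour ({C}), so by Hall's theorem at most 2 of the 4 doctors can be matched.
Hence no matching covers every doctor.

No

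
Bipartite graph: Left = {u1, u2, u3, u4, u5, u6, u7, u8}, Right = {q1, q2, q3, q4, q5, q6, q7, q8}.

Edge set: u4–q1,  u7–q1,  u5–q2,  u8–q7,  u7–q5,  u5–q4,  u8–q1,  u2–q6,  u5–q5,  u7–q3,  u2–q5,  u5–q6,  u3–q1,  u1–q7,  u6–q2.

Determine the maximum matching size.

6

For example, pair u1-q7, u2-q6, u3-q1, u5-q4, u6-q2, u7-q5.
The set {u1, u3, u4, u8} has only 2 neighbours ({q1, q7}), so by Hall's theorem at most 6 of the 8 left vertices can be matched.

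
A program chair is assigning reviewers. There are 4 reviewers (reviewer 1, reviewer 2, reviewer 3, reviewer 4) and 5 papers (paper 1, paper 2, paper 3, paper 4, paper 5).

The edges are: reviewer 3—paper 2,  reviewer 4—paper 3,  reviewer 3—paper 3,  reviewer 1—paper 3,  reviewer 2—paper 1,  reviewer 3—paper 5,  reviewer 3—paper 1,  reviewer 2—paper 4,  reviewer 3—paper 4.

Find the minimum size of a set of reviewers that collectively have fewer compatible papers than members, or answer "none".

Take S = {reviewer 1, reviewer 4}. Its neighbourhood is {paper 3}, so |N(S)| = 1 < |S| = 2.
No single vertex violates Hall's condition since each has at least one neighbour, so 2 is the minimum.

2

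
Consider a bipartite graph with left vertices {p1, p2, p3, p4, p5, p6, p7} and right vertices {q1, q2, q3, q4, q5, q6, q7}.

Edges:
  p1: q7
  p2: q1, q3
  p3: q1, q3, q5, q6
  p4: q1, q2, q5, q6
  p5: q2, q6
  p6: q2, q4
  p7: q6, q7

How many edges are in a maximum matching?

7

A valid assignment of size 7: p1–q7, p2–q1, p3–q3, p4–q5, p5–q2, p6–q4, p7–q6.
All 7 left vertices are matched, so no larger matching exists.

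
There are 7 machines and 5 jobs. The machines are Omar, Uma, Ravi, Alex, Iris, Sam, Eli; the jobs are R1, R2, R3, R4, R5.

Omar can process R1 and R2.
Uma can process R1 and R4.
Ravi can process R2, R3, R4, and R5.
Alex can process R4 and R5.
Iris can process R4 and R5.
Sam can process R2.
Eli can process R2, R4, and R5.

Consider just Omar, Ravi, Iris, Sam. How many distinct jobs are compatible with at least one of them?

5

The union of neighbours of {Omar, Ravi, Iris, Sam} is {R1, R2, R3, R4, R5}, which has 5 elements.
Since |N(S)| = 5 ≥ |S| = 4, Hall's condition holds for this subset.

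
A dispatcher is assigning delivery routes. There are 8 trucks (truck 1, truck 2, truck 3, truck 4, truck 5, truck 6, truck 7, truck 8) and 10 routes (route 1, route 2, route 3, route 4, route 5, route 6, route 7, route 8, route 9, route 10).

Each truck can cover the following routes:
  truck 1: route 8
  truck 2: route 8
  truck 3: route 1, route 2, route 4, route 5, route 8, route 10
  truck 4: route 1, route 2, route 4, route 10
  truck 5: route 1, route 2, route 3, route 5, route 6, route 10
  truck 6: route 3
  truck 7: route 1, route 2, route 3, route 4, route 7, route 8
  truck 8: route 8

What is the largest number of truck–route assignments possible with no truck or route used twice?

One maximum matching: truck 1–route 8, truck 3–route 2, truck 4–route 10, truck 5–route 1, truck 6–route 3, truck 7–route 4.
The set {truck 1, truck 2, truck 8} has only 1 neighbour ({route 8}), so by Hall's theorem at most 6 of the 8 trucks can be matched.

6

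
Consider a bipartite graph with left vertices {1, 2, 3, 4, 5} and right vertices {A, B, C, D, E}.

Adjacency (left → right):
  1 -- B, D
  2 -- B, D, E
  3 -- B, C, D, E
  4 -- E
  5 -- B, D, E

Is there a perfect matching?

The set {1, 2, 4, 5} has only 3 neighbours ({B, D, E}), so by Hall's theorem at most 4 of the 5 left vertices can be matched.
Hence no matching covers every left vertex.

No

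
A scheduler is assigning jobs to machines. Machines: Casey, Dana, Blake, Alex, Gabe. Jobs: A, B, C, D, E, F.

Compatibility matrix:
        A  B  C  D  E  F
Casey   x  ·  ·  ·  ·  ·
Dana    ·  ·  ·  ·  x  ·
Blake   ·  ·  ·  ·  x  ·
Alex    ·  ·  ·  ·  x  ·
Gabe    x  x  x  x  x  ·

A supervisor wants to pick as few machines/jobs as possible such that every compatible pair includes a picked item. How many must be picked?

The 3 edges Casey–A, Dana–E, Gabe–B form a matching, so any vertex cover needs at least 3 vertices (one per matched edge).
Conversely {Casey, Gabe, E} meets every edge and has exactly 3 vertices, so 3 is optimal.

3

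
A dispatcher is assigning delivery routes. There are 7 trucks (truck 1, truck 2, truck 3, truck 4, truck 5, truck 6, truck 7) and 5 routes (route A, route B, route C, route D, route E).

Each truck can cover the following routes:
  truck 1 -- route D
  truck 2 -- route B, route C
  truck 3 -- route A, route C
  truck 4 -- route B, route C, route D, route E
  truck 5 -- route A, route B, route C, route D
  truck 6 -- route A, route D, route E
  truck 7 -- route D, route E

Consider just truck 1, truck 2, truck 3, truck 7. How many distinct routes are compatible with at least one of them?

5

The union of neighbours of {truck 1, truck 2, truck 3, truck 7} is {route A, route B, route C, route D, route E}, which has 5 elements.
Since |N(S)| = 5 ≥ |S| = 4, Hall's condition holds for this subset.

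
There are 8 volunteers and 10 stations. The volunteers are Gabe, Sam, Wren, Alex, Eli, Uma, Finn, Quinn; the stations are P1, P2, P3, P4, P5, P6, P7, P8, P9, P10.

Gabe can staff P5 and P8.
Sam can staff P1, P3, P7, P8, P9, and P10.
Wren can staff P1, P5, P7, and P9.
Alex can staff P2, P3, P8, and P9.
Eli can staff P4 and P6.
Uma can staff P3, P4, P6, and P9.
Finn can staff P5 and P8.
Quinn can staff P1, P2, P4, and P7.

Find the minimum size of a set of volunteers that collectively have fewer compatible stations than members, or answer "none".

A matching saturating every volunteer exists, for instance Gabe→P8, Sam→P7, Wren→P9, Alex→P3, Eli→P4, Uma→P6, Finn→P5, Quinn→P1.
By Hall's marriage theorem, this means |N(S)| ≥ |S| for every subset S, so no violating subset exists.

none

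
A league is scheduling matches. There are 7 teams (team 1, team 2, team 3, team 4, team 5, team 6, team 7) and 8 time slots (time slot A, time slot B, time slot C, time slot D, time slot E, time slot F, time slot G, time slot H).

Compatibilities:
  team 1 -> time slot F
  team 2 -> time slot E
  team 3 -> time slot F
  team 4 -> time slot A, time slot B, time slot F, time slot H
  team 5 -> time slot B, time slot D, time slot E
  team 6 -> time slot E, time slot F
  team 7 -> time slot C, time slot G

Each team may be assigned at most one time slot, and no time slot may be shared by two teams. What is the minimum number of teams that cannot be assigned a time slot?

A valid assignment of size 5: team 1→time slot F, team 2→time slot E, team 4→time slot H, team 5→time slot D, team 7→time slot G.
The set {team 1, team 2, team 3, team 6} has only 2 neighbours ({time slot E, time slot F}), so by Hall's theorem at most 5 of the 7 teams can be matched.
That matches 5 of the 7, leaving 2 unmatched; no matching can do better.

2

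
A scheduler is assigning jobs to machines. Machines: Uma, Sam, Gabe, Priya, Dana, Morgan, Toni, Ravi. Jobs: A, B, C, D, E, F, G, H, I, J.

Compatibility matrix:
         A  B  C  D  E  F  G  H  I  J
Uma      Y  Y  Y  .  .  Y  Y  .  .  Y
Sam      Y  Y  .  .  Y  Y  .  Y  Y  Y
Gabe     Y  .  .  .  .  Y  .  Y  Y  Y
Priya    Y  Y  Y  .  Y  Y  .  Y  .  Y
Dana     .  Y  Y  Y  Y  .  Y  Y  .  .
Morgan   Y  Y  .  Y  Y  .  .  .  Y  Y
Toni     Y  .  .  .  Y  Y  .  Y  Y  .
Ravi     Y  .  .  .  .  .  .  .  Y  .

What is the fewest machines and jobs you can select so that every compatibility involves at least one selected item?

8

{Uma, Sam, Gabe, Priya, Dana, Morgan, Toni, Ravi} is a vertex cover of size 8: every edge has an endpoint in this set.
No smaller cover exists because Uma–B, Sam–J, Gabe–F, Priya–H, Dana–G, Morgan–E, Toni–A, Ravi–I is a matching of size 8, and a cover must include an endpoint of each of these disjoint edges (König's theorem).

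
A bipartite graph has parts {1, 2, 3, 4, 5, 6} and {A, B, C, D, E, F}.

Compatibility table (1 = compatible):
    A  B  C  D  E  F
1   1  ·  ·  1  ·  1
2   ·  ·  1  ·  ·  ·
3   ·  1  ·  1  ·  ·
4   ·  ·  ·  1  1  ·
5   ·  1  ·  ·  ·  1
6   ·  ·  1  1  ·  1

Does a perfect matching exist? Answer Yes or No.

Yes

One maximum matching: 1–A, 2–C, 3–D, 4–E, 5–B, 6–F.
Every left vertex is matched, so this is a perfect matching.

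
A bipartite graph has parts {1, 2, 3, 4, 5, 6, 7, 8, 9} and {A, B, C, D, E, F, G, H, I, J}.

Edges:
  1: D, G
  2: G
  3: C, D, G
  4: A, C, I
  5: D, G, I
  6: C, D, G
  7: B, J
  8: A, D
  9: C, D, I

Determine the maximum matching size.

One maximum matching: 1-D, 2-G, 3-C, 4-A, 5-I, 7-B.
The set {1, 2, 3, 4, 5, 6, 8, 9} has only 5 neighbours ({A, C, D, G, I}), so by Hall's theorem at most 6 of the 9 left vertices can be matched.

6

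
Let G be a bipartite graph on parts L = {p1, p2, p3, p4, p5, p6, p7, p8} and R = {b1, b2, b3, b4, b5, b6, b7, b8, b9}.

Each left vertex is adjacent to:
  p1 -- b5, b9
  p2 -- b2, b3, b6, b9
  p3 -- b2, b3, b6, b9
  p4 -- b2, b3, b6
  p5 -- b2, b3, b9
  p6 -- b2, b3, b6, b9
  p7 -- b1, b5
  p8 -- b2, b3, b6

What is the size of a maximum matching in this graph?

6

For example, pair p1-b5, p2-b9, p3-b2, p4-b6, p5-b3, p7-b1.
The set {p2, p3, p4, p5, p6, p8} has only 4 neighbours ({b2, b3, b6, b9}), so by Hall's theorem at most 6 of the 8 left vertices can be matched.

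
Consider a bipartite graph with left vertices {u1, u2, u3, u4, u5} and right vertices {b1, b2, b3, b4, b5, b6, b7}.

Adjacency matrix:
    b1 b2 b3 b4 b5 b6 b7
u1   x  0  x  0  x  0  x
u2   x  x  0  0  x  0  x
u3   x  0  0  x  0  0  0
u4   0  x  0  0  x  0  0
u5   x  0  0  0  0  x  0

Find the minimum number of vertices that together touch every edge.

The 5 edges u1–b3, u2–b7, u3–b4, u4–b5, u5–b6 form a matching, so any vertex cover needs at least 5 vertices (one per matched edge).
Conversely {u1, u2, u3, u4, u5} meets every edge and has exactly 5 vertices, so 5 is optimal.

5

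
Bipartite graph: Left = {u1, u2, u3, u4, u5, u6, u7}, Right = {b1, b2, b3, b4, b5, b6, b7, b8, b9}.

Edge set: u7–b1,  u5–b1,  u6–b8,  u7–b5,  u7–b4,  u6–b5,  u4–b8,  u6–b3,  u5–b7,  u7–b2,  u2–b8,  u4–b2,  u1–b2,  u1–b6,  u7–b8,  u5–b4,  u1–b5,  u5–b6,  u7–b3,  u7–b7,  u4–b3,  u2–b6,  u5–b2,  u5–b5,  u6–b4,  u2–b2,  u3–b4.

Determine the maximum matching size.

7

One maximum matching: u1→b5, u2→b6, u3→b4, u4→b8, u5→b1, u6→b3, u7→b7.
All 7 left vertices are matched, so no larger matching exists.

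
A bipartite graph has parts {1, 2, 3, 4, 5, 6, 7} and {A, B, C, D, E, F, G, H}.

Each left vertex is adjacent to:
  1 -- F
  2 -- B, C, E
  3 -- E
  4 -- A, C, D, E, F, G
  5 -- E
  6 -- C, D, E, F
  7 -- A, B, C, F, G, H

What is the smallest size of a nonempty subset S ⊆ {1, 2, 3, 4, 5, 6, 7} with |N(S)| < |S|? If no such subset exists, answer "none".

2

Take S = {3, 5}. Its neighbourhood is {E}, so |N(S)| = 1 < |S| = 2.
No single vertex violates Hall's condition since each has at least one neighbour, so 2 is the minimum.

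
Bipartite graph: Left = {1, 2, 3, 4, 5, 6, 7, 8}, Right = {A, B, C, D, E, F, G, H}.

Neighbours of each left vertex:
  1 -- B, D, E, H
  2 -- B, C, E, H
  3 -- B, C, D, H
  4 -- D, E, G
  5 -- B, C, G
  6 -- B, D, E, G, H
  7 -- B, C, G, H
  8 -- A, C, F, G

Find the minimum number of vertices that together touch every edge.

The 7 edges 1–H, 2–E, 3–C, 4–D, 5–B, 6–G, 8–F form a matching, so any vertex cover needs at least 7 vertices (one per matched edge).
Conversely {8, B, C, D, E, G, H} meets every edge and has exactly 7 vertices, so 7 is optimal.

7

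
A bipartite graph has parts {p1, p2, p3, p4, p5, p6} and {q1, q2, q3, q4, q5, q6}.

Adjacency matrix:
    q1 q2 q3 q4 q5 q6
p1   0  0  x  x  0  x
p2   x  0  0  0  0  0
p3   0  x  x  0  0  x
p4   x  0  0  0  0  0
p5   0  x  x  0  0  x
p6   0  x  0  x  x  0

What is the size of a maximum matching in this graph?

5

A valid assignment of size 5: p1–q4, p2–q1, p3–q6, p5–q3, p6–q2.
The set {p2, p4} has only 1 neighbour ({q1}), so by Hall's theorem at most 5 of the 6 left vertices can be matched.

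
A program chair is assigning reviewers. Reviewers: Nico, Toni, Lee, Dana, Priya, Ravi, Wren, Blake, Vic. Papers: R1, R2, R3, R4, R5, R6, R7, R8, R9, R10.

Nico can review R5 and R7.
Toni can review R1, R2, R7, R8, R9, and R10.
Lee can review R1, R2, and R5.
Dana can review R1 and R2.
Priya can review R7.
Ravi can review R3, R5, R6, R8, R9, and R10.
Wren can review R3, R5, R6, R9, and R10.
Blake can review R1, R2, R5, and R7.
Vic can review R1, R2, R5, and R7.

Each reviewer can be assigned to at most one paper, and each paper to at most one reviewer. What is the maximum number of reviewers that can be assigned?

One maximum matching: Nico–R5, Toni–R10, Lee–R2, Dana–R1, Priya–R7, Ravi–R6, Wren–R9.
The set {Nico, Lee, Dana, Priya, Blake, Vic} has only 4 neighbours ({R1, R2, R5, R7}), so by Hall's theorem at most 7 of the 9 reviewers can be matched.

7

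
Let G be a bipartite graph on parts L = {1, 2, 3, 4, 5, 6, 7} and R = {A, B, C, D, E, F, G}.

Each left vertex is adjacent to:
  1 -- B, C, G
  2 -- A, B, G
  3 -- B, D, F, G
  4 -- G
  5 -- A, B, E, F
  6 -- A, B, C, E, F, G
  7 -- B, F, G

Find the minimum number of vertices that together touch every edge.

The 7 edges 1–C, 2–A, 3–D, 4–G, 5–F, 6–E, 7–B form a matching, so any vertex cover needs at least 7 vertices (one per matched edge).
Conversely {1, 2, 3, 4, 5, 6, 7} meets every edge and has exactly 7 vertices, so 7 is optimal.

7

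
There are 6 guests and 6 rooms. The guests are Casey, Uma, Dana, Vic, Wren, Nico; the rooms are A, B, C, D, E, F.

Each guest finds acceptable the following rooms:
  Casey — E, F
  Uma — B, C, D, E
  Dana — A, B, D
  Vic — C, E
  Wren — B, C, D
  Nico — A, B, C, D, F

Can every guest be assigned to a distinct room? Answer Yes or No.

Yes

For example, pair Casey-F, Uma-E, Dana-D, Vic-C, Wren-B, Nico-A.
All 6 guests are covered.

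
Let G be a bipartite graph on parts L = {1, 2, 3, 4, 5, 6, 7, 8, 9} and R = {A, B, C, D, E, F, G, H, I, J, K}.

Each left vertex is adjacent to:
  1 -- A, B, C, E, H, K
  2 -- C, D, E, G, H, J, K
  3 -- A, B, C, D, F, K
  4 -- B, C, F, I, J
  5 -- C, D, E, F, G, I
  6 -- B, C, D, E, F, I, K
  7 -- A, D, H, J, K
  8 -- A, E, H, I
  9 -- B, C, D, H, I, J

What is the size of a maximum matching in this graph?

9

For example, pair 1-A, 2-H, 3-B, 4-F, 5-G, 6-E, 7-K, 8-I, 9-J.
All 9 left vertices are matched, so no larger matching exists.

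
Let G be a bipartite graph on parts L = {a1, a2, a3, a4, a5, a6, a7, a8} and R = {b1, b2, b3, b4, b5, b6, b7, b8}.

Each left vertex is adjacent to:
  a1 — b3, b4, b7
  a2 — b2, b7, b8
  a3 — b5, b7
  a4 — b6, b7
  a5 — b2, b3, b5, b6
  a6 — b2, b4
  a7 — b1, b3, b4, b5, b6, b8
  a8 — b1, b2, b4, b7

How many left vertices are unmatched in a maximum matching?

0

One maximum matching: a1-b3, a2-b8, a3-b5, a4-b6, a5-b2, a6-b4, a7-b1, a8-b7.
All 8 left vertices are matched, so no larger matching exists.
That matches 8 of the 8, leaving 0 unmatched; no matching can do better.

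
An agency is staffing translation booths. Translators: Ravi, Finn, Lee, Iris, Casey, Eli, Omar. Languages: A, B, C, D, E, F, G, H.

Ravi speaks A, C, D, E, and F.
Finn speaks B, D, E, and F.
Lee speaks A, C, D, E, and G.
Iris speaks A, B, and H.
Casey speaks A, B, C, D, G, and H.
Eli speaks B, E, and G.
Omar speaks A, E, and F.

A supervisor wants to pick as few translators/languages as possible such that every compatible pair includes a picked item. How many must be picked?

A maximum matching has 7 edges (e.g. Ravi–F, Finn–B, Lee–A, Iris–H, Casey–D, Eli–G, Omar–E).
By König's theorem the minimum vertex cover has the same size. One such cover is {Ravi, Finn, Lee, Iris, Casey, Eli, Omar}.

7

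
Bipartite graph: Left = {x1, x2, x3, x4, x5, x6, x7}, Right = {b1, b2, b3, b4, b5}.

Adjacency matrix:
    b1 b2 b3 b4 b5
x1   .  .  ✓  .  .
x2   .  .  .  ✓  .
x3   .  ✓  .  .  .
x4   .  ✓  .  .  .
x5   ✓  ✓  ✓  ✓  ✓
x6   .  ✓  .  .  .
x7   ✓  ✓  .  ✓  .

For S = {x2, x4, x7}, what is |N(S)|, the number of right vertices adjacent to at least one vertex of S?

The union of neighbours of {x2, x4, x7} is {b1, b2, b4}, which has 3 elements.
Since |N(S)| = 3 ≥ |S| = 3, Hall's condition holds for this subset.

3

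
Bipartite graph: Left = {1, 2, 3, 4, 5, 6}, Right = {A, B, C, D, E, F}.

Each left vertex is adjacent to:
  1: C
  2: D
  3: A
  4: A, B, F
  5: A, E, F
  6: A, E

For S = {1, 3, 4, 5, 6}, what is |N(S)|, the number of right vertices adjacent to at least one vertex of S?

5

The union of neighbours of {1, 3, 4, 5, 6} is {A, B, C, E, F}, which has 5 elements.
Since |N(S)| = 5 ≥ |S| = 5, Hall's condition holds for this subset.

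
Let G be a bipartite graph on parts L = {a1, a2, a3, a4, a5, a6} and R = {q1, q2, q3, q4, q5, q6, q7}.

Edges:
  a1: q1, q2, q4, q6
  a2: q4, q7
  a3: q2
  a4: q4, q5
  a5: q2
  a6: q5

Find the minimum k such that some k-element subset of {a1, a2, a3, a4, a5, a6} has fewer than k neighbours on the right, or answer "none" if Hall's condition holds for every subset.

Take S = {a3, a5}. Its neighbourhood is {q2}, so |N(S)| = 1 < |S| = 2.
No single vertex violates Hall's condition since each has at least one neighbour, so 2 is the minimum.

2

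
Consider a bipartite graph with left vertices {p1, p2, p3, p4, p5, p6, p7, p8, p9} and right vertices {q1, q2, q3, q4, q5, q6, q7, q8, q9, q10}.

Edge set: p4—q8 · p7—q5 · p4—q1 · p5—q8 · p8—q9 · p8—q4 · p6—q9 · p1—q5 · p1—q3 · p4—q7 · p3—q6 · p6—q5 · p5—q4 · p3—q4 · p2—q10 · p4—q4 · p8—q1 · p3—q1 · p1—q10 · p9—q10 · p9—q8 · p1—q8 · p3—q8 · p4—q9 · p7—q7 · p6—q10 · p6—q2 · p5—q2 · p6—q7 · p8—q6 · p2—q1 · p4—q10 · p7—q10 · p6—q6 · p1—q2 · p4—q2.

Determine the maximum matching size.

9

A valid assignment of size 9: p1→q3, p2→q1, p3→q4, p4→q9, p5→q2, p6→q7, p7→q10, p8→q6, p9→q8.
This saturates every left vertex, so 9 is the maximum.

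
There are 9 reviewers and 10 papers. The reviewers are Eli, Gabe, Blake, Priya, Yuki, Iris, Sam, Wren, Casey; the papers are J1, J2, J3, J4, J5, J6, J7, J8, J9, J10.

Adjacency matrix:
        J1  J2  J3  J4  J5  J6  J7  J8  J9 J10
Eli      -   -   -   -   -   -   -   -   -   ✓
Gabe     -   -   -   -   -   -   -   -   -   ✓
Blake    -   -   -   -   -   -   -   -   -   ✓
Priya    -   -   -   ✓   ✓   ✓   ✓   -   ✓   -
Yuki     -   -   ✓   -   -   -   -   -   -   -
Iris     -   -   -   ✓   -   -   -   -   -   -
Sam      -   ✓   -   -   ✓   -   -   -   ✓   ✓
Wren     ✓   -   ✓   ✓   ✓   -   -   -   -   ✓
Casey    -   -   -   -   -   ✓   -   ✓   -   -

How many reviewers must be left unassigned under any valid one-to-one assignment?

2

One maximum matching: Eli-J10, Priya-J9, Yuki-J3, Iris-J4, Sam-J5, Wren-J1, Casey-J6.
The set {Eli, Gabe, Blake} has only 1 neighbour ({J10}), so by Hall's theorem at most 7 of the 9 reviewers can be matched.
That matches 7 of the 9, leaving 2 unmatched; no matching can do better.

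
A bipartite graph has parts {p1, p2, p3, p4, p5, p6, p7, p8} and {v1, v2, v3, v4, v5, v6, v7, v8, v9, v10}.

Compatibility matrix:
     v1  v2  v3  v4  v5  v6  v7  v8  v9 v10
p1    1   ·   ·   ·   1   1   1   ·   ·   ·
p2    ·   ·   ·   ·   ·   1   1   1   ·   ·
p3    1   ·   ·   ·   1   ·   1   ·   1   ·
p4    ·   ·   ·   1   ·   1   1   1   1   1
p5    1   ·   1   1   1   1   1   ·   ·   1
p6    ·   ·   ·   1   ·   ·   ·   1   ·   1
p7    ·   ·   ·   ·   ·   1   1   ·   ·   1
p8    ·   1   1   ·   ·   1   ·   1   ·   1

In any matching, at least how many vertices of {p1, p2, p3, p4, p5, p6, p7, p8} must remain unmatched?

0

For example, pair p1-v6, p2-v8, p3-v1, p4-v9, p5-v3, p6-v4, p7-v7, p8-v10.
All 8 left vertices are matched, so no larger matching exists.
That matches 8 of the 8, leaving 0 unmatched; no matching can do better.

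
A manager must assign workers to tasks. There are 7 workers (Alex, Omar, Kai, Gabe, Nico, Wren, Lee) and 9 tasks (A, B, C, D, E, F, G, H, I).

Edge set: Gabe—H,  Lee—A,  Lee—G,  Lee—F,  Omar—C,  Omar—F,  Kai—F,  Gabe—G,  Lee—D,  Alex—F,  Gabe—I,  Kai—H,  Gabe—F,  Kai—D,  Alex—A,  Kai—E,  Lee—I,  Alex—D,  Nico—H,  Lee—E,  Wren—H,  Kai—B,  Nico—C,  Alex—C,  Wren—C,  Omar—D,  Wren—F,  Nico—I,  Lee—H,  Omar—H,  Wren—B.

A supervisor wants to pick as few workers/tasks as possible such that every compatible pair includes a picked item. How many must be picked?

7

A maximum matching has 7 edges (e.g. Alex–D, Omar–C, Kai–E, Gabe–F, Nico–H, Wren–B, Lee–G).
By König's theorem the minimum vertex cover has the same size. One such cover is {Alex, Omar, Kai, Gabe, Nico, Wren, Lee}.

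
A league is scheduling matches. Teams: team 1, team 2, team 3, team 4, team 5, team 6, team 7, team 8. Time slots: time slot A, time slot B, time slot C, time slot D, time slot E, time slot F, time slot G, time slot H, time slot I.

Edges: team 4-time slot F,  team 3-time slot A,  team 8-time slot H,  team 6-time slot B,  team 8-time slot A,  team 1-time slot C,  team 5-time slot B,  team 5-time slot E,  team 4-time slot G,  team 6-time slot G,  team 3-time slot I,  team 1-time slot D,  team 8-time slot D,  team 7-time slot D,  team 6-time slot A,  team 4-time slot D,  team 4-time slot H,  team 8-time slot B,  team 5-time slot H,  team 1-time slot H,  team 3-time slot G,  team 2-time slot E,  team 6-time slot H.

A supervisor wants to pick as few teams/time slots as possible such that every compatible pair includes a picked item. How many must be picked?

8

{team 1, team 2, team 3, team 4, team 5, team 6, team 7, team 8} is a vertex cover of size 8: every edge has an endpoint in this set.
No smaller cover exists because team 1–time slot C, team 2–time slot E, team 3–time slot I, team 4–time slot F, team 5–time slot B, team 6–time slot G, team 7–time slot D, team 8–time slot H is a matching of size 8, and a cover must include an endpoint of each of these disjoint edges (König's theorem).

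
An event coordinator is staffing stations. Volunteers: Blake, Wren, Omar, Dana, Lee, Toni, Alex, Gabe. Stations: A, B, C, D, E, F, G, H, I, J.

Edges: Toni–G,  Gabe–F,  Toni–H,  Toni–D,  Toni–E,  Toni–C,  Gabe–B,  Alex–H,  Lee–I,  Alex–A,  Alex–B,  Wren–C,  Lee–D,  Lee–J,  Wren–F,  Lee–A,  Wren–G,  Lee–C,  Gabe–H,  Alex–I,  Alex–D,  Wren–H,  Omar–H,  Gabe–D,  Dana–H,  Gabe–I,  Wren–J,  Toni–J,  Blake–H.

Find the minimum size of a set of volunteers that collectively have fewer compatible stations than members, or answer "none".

2

Take S = {Blake, Omar}. Its neighbourhood is {H}, so |N(S)| = 1 < |S| = 2.
No single vertex violates Hall's condition since each has at least one neighbour, so 2 is the minimum.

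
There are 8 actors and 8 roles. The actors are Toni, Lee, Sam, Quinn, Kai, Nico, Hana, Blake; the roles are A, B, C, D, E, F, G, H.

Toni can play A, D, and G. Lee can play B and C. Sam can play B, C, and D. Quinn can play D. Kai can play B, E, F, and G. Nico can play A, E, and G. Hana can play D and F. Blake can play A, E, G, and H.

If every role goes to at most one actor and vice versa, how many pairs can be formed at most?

8

For example, pair Toni–A, Lee–C, Sam–B, Quinn–D, Kai–G, Nico–E, Hana–F, Blake–H.
All 8 actors are matched, so no larger matching exists.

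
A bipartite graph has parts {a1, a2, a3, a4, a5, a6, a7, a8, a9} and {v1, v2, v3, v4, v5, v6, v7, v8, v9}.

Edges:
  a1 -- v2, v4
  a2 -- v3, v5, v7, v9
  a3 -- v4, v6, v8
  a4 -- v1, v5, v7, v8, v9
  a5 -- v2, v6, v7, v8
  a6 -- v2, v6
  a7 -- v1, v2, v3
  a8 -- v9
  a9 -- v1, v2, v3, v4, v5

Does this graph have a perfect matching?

Yes

A valid assignment of size 9: a1–v4, a2–v7, a3–v8, a4–v5, a5–v2, a6–v6, a7–v1, a8–v9, a9–v3.
All 9 left vertices are covered.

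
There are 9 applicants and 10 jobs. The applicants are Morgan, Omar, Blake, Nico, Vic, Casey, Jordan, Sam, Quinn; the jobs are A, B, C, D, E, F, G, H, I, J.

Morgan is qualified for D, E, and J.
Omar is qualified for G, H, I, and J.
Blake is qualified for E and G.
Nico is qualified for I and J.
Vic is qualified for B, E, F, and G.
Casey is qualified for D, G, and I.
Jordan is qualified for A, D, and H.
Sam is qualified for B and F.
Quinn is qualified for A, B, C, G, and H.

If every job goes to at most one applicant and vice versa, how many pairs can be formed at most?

For example, pair Morgan-J, Omar-H, Blake-E, Nico-I, Vic-B, Casey-D, Jordan-A, Sam-F, Quinn-G.
All 9 applicants are matched, so no larger matching exists.

9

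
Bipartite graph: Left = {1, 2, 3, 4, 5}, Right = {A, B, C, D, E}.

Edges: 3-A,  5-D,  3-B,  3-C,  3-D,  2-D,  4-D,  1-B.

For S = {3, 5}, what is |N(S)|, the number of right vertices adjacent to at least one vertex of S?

The union of neighbours of {3, 5} is {A, B, C, D}, which has 4 elements.
Since |N(S)| = 4 ≥ |S| = 2, Hall's condition holds for this subset.

4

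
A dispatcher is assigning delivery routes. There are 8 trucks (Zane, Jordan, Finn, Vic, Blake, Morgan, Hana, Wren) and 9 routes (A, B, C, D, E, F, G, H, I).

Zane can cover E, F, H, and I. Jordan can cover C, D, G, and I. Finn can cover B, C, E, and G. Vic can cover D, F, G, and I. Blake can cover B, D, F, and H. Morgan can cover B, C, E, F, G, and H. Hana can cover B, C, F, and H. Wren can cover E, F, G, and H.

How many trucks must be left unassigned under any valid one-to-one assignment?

One maximum matching: Zane→E, Jordan→C, Finn→B, Vic→I, Blake→D, Morgan→G, Hana→F, Wren→H.
This saturates every truck, so 8 is the maximum.
That matches 8 of the 8, leaving 0 unmatched; no matching can do better.

0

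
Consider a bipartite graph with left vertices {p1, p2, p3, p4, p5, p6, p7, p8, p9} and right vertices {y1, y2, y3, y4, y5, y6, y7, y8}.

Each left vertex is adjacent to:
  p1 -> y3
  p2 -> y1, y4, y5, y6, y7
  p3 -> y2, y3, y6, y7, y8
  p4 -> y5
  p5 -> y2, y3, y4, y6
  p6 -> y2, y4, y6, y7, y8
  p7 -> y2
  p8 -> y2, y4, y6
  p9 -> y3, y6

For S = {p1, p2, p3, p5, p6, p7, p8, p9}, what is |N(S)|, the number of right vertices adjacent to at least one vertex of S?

8

The union of neighbours of {p1, p2, p3, p5, p6, p7, p8, p9} is {y1, y2, y3, y4, y5, y6, y7, y8}, which has 8 elements.
Since |N(S)| = 8 ≥ |S| = 8, Hall's condition holds for this subset.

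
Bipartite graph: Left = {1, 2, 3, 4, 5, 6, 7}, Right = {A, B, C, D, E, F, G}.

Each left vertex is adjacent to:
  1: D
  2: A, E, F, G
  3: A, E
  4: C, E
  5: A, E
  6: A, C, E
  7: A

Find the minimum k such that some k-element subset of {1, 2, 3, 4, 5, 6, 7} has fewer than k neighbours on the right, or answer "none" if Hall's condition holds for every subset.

Take S = {3, 5, 7}. Its neighbourhood is {A, E}, so |N(S)| = 2 < |S| = 3.
Every subset of size less than 3 has at least as many neighbours as members, so 3 is the minimum.

3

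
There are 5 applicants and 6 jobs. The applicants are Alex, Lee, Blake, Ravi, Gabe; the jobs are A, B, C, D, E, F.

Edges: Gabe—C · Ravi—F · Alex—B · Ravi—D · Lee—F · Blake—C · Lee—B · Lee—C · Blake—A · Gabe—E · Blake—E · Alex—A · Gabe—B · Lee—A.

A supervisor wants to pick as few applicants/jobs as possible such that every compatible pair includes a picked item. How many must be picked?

5

{Alex, Lee, Blake, Ravi, Gabe} is a vertex cover of size 5: every edge has an endpoint in this set.
No smaller cover exists because Alex–A, Lee–F, Blake–E, Ravi–D, Gabe–B is a matching of size 5, and a cover must include an endpoint of each of these disjoint edges (König's theorem).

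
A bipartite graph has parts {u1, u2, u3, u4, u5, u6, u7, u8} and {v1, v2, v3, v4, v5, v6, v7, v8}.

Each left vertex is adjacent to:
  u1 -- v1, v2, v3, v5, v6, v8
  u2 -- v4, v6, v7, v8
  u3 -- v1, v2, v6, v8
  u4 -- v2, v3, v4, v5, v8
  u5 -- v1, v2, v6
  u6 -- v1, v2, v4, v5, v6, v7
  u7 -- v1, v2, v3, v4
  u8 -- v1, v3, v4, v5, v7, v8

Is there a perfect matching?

For example, pair u1-v3, u2-v7, u3-v2, u4-v5, u5-v6, u6-v4, u7-v1, u8-v8.
Every left vertex is matched, so this is a perfect matching.

Yes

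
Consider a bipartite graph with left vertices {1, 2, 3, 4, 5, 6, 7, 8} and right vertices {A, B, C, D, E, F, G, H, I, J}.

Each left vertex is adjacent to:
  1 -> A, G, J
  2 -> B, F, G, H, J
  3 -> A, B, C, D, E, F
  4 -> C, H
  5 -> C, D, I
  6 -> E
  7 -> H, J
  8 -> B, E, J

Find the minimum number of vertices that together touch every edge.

A maximum matching has 8 edges (e.g. 1–J, 2–G, 3–A, 4–C, 5–D, 6–E, 7–H, 8–B).
By König's theorem the minimum vertex cover has the same size. One such cover is {1, 2, 3, 4, 5, 6, 7, 8}.

8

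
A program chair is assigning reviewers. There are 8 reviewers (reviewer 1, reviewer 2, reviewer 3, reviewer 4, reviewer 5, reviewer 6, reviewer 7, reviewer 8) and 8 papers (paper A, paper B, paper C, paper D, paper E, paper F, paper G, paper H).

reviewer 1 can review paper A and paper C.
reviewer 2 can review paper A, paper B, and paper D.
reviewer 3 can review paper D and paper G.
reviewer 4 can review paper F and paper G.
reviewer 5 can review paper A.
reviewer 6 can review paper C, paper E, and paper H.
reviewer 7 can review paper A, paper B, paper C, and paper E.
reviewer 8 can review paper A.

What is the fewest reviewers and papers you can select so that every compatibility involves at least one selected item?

{reviewer 1, reviewer 2, reviewer 3, reviewer 4, reviewer 6, reviewer 7, paper A} is a vertex cover of size 7: every edge has an endpoint in this set.
No smaller cover exists because reviewer 1–paper C, reviewer 2–paper B, reviewer 3–paper D, reviewer 4–paper F, reviewer 5–paper A, reviewer 6–paper H, reviewer 7–paper E is a matching of size 7, and a cover must include an endpoint of each of these disjoint edges (König's theorem).

7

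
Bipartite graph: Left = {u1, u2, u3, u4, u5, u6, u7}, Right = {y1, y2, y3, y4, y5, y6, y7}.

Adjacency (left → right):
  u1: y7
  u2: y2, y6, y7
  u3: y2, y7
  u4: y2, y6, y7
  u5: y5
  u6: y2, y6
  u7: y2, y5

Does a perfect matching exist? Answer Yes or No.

No

The set {u1, u2, u3, u4, u5, u6, u7} has only 4 neighbours ({y2, y5, y6, y7}), so by Hall's theorem at most 4 of the 7 left vertices can be matched.
Hence no matching covers every left vertex.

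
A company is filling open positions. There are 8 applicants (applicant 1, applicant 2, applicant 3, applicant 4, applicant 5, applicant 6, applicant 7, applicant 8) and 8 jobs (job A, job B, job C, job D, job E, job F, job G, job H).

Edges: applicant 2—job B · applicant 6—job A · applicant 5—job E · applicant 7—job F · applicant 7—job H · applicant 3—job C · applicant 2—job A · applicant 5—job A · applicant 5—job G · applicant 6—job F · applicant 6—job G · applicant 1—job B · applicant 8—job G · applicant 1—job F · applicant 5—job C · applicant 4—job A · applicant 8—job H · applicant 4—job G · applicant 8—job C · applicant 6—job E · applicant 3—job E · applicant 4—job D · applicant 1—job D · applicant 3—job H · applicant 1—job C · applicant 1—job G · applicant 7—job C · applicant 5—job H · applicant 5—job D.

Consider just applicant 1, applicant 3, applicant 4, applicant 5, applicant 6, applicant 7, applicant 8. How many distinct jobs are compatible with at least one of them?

8

The union of neighbours of {applicant 1, applicant 3, applicant 4, applicant 5, applicant 6, applicant 7, applicant 8} is {job A, job B, job C, job D, job E, job F, job G, job H}, which has 8 elements.
Since |N(S)| = 8 ≥ |S| = 7, Hall's condition holds for this subset.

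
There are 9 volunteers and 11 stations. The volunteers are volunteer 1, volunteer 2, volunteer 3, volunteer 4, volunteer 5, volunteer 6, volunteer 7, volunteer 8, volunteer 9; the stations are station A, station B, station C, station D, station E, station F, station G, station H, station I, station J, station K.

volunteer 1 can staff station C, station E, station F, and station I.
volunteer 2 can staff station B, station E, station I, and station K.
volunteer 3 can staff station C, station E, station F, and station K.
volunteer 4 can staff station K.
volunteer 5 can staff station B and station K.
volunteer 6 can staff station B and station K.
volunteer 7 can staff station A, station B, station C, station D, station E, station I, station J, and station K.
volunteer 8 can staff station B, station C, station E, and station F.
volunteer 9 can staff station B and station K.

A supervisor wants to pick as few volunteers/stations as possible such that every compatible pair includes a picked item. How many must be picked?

7

A maximum matching has 7 edges (e.g. volunteer 1–station E, volunteer 2–station I, volunteer 3–station F, volunteer 4–station K, volunteer 5–station B, volunteer 7–station J, volunteer 8–station C).
By König's theorem the minimum vertex cover has the same size. One such cover is {volunteer 1, volunteer 2, volunteer 3, volunteer 7, volunteer 8, station B, station K}.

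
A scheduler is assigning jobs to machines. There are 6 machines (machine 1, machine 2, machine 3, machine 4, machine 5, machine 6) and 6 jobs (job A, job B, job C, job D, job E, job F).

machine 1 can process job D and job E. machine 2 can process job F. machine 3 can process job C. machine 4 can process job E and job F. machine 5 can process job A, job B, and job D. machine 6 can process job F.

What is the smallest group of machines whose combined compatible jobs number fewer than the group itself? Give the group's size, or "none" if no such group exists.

Take S = {machine 2, machine 6}. Its neighbourhood is {job F}, so |N(S)| = 1 < |S| = 2.
No single vertex violates Hall's condition since each has at least one neighbour, so 2 is the minimum.

2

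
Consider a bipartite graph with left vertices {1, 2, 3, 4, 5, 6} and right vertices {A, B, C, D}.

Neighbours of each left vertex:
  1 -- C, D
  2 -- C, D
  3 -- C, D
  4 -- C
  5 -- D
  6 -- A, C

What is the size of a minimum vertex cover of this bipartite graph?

3

The 3 edges 1–D, 2–C, 6–A form a matching, so any vertex cover needs at least 3 vertices (one per matched edge).
Conversely {6, C, D} meets every edge and has exactly 3 vertices, so 3 is optimal.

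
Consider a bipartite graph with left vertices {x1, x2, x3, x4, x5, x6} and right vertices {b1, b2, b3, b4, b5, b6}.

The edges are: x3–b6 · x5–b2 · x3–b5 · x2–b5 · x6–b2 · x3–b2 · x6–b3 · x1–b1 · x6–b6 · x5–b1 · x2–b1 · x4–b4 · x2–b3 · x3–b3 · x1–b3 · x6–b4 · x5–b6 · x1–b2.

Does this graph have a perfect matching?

A valid assignment of size 6: x1–b1, x2–b5, x3–b6, x4–b4, x5–b2, x6–b3.
All 6 left vertices are covered.

Yes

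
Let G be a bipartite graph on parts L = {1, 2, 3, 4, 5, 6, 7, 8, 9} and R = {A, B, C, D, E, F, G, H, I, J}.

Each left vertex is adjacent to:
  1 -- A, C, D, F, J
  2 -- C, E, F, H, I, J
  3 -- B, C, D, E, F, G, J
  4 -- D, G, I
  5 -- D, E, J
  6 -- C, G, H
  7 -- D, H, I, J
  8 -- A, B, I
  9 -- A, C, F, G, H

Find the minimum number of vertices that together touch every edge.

A maximum matching has 9 edges (e.g. 1–A, 2–J, 3–B, 4–D, 5–E, 6–C, 7–H, 8–I, 9–G).
By König's theorem the minimum vertex cover has the same size. One such cover is {1, 2, 3, 4, 5, 6, 7, 8, 9}.

9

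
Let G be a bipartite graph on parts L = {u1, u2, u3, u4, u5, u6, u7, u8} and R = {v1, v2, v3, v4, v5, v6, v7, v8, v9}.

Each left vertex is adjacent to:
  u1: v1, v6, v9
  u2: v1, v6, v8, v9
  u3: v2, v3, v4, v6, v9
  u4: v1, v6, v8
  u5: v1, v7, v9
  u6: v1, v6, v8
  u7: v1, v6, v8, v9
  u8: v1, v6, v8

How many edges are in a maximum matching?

6

One maximum matching: u1-v9, u2-v8, u3-v3, u4-v1, u5-v7, u6-v6.
The set {u1, u2, u4, u6, u7, u8} has only 4 neighbours ({v1, v6, v8, v9}), so by Hall's theorem at most 6 of the 8 left vertices can be matched.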